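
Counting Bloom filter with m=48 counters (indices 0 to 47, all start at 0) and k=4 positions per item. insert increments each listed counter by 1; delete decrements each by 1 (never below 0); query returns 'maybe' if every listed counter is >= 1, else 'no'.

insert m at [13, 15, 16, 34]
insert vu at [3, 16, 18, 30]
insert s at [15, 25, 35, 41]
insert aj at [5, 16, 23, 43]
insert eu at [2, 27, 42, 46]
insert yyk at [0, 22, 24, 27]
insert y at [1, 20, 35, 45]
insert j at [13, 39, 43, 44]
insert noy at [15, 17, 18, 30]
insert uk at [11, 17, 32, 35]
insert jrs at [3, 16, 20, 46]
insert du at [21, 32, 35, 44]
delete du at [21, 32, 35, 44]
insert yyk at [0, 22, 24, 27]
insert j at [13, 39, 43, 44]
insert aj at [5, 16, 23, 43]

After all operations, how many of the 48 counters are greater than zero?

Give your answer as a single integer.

Answer: 28

Derivation:
Step 1: insert m at [13, 15, 16, 34] -> counters=[0,0,0,0,0,0,0,0,0,0,0,0,0,1,0,1,1,0,0,0,0,0,0,0,0,0,0,0,0,0,0,0,0,0,1,0,0,0,0,0,0,0,0,0,0,0,0,0]
Step 2: insert vu at [3, 16, 18, 30] -> counters=[0,0,0,1,0,0,0,0,0,0,0,0,0,1,0,1,2,0,1,0,0,0,0,0,0,0,0,0,0,0,1,0,0,0,1,0,0,0,0,0,0,0,0,0,0,0,0,0]
Step 3: insert s at [15, 25, 35, 41] -> counters=[0,0,0,1,0,0,0,0,0,0,0,0,0,1,0,2,2,0,1,0,0,0,0,0,0,1,0,0,0,0,1,0,0,0,1,1,0,0,0,0,0,1,0,0,0,0,0,0]
Step 4: insert aj at [5, 16, 23, 43] -> counters=[0,0,0,1,0,1,0,0,0,0,0,0,0,1,0,2,3,0,1,0,0,0,0,1,0,1,0,0,0,0,1,0,0,0,1,1,0,0,0,0,0,1,0,1,0,0,0,0]
Step 5: insert eu at [2, 27, 42, 46] -> counters=[0,0,1,1,0,1,0,0,0,0,0,0,0,1,0,2,3,0,1,0,0,0,0,1,0,1,0,1,0,0,1,0,0,0,1,1,0,0,0,0,0,1,1,1,0,0,1,0]
Step 6: insert yyk at [0, 22, 24, 27] -> counters=[1,0,1,1,0,1,0,0,0,0,0,0,0,1,0,2,3,0,1,0,0,0,1,1,1,1,0,2,0,0,1,0,0,0,1,1,0,0,0,0,0,1,1,1,0,0,1,0]
Step 7: insert y at [1, 20, 35, 45] -> counters=[1,1,1,1,0,1,0,0,0,0,0,0,0,1,0,2,3,0,1,0,1,0,1,1,1,1,0,2,0,0,1,0,0,0,1,2,0,0,0,0,0,1,1,1,0,1,1,0]
Step 8: insert j at [13, 39, 43, 44] -> counters=[1,1,1,1,0,1,0,0,0,0,0,0,0,2,0,2,3,0,1,0,1,0,1,1,1,1,0,2,0,0,1,0,0,0,1,2,0,0,0,1,0,1,1,2,1,1,1,0]
Step 9: insert noy at [15, 17, 18, 30] -> counters=[1,1,1,1,0,1,0,0,0,0,0,0,0,2,0,3,3,1,2,0,1,0,1,1,1,1,0,2,0,0,2,0,0,0,1,2,0,0,0,1,0,1,1,2,1,1,1,0]
Step 10: insert uk at [11, 17, 32, 35] -> counters=[1,1,1,1,0,1,0,0,0,0,0,1,0,2,0,3,3,2,2,0,1,0,1,1,1,1,0,2,0,0,2,0,1,0,1,3,0,0,0,1,0,1,1,2,1,1,1,0]
Step 11: insert jrs at [3, 16, 20, 46] -> counters=[1,1,1,2,0,1,0,0,0,0,0,1,0,2,0,3,4,2,2,0,2,0,1,1,1,1,0,2,0,0,2,0,1,0,1,3,0,0,0,1,0,1,1,2,1,1,2,0]
Step 12: insert du at [21, 32, 35, 44] -> counters=[1,1,1,2,0,1,0,0,0,0,0,1,0,2,0,3,4,2,2,0,2,1,1,1,1,1,0,2,0,0,2,0,2,0,1,4,0,0,0,1,0,1,1,2,2,1,2,0]
Step 13: delete du at [21, 32, 35, 44] -> counters=[1,1,1,2,0,1,0,0,0,0,0,1,0,2,0,3,4,2,2,0,2,0,1,1,1,1,0,2,0,0,2,0,1,0,1,3,0,0,0,1,0,1,1,2,1,1,2,0]
Step 14: insert yyk at [0, 22, 24, 27] -> counters=[2,1,1,2,0,1,0,0,0,0,0,1,0,2,0,3,4,2,2,0,2,0,2,1,2,1,0,3,0,0,2,0,1,0,1,3,0,0,0,1,0,1,1,2,1,1,2,0]
Step 15: insert j at [13, 39, 43, 44] -> counters=[2,1,1,2,0,1,0,0,0,0,0,1,0,3,0,3,4,2,2,0,2,0,2,1,2,1,0,3,0,0,2,0,1,0,1,3,0,0,0,2,0,1,1,3,2,1,2,0]
Step 16: insert aj at [5, 16, 23, 43] -> counters=[2,1,1,2,0,2,0,0,0,0,0,1,0,3,0,3,5,2,2,0,2,0,2,2,2,1,0,3,0,0,2,0,1,0,1,3,0,0,0,2,0,1,1,4,2,1,2,0]
Final counters=[2,1,1,2,0,2,0,0,0,0,0,1,0,3,0,3,5,2,2,0,2,0,2,2,2,1,0,3,0,0,2,0,1,0,1,3,0,0,0,2,0,1,1,4,2,1,2,0] -> 28 nonzero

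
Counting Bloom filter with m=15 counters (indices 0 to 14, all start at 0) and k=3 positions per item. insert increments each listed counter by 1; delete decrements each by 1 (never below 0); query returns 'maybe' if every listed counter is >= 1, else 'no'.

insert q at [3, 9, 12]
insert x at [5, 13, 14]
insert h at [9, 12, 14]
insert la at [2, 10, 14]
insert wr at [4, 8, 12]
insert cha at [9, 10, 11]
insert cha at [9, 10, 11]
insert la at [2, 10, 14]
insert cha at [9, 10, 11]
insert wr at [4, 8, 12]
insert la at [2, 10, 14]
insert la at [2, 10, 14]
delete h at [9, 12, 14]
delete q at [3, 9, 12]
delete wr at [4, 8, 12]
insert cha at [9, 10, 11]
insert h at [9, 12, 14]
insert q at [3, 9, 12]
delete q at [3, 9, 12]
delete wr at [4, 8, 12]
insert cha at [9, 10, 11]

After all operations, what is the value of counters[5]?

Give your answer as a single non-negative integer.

Answer: 1

Derivation:
Step 1: insert q at [3, 9, 12] -> counters=[0,0,0,1,0,0,0,0,0,1,0,0,1,0,0]
Step 2: insert x at [5, 13, 14] -> counters=[0,0,0,1,0,1,0,0,0,1,0,0,1,1,1]
Step 3: insert h at [9, 12, 14] -> counters=[0,0,0,1,0,1,0,0,0,2,0,0,2,1,2]
Step 4: insert la at [2, 10, 14] -> counters=[0,0,1,1,0,1,0,0,0,2,1,0,2,1,3]
Step 5: insert wr at [4, 8, 12] -> counters=[0,0,1,1,1,1,0,0,1,2,1,0,3,1,3]
Step 6: insert cha at [9, 10, 11] -> counters=[0,0,1,1,1,1,0,0,1,3,2,1,3,1,3]
Step 7: insert cha at [9, 10, 11] -> counters=[0,0,1,1,1,1,0,0,1,4,3,2,3,1,3]
Step 8: insert la at [2, 10, 14] -> counters=[0,0,2,1,1,1,0,0,1,4,4,2,3,1,4]
Step 9: insert cha at [9, 10, 11] -> counters=[0,0,2,1,1,1,0,0,1,5,5,3,3,1,4]
Step 10: insert wr at [4, 8, 12] -> counters=[0,0,2,1,2,1,0,0,2,5,5,3,4,1,4]
Step 11: insert la at [2, 10, 14] -> counters=[0,0,3,1,2,1,0,0,2,5,6,3,4,1,5]
Step 12: insert la at [2, 10, 14] -> counters=[0,0,4,1,2,1,0,0,2,5,7,3,4,1,6]
Step 13: delete h at [9, 12, 14] -> counters=[0,0,4,1,2,1,0,0,2,4,7,3,3,1,5]
Step 14: delete q at [3, 9, 12] -> counters=[0,0,4,0,2,1,0,0,2,3,7,3,2,1,5]
Step 15: delete wr at [4, 8, 12] -> counters=[0,0,4,0,1,1,0,0,1,3,7,3,1,1,5]
Step 16: insert cha at [9, 10, 11] -> counters=[0,0,4,0,1,1,0,0,1,4,8,4,1,1,5]
Step 17: insert h at [9, 12, 14] -> counters=[0,0,4,0,1,1,0,0,1,5,8,4,2,1,6]
Step 18: insert q at [3, 9, 12] -> counters=[0,0,4,1,1,1,0,0,1,6,8,4,3,1,6]
Step 19: delete q at [3, 9, 12] -> counters=[0,0,4,0,1,1,0,0,1,5,8,4,2,1,6]
Step 20: delete wr at [4, 8, 12] -> counters=[0,0,4,0,0,1,0,0,0,5,8,4,1,1,6]
Step 21: insert cha at [9, 10, 11] -> counters=[0,0,4,0,0,1,0,0,0,6,9,5,1,1,6]
Final counters=[0,0,4,0,0,1,0,0,0,6,9,5,1,1,6] -> counters[5]=1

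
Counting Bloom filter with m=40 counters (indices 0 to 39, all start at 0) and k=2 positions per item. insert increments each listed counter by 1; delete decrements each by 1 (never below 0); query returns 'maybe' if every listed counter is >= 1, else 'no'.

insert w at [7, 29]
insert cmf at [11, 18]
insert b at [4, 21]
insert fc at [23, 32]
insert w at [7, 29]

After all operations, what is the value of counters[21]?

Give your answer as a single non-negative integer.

Answer: 1

Derivation:
Step 1: insert w at [7, 29] -> counters=[0,0,0,0,0,0,0,1,0,0,0,0,0,0,0,0,0,0,0,0,0,0,0,0,0,0,0,0,0,1,0,0,0,0,0,0,0,0,0,0]
Step 2: insert cmf at [11, 18] -> counters=[0,0,0,0,0,0,0,1,0,0,0,1,0,0,0,0,0,0,1,0,0,0,0,0,0,0,0,0,0,1,0,0,0,0,0,0,0,0,0,0]
Step 3: insert b at [4, 21] -> counters=[0,0,0,0,1,0,0,1,0,0,0,1,0,0,0,0,0,0,1,0,0,1,0,0,0,0,0,0,0,1,0,0,0,0,0,0,0,0,0,0]
Step 4: insert fc at [23, 32] -> counters=[0,0,0,0,1,0,0,1,0,0,0,1,0,0,0,0,0,0,1,0,0,1,0,1,0,0,0,0,0,1,0,0,1,0,0,0,0,0,0,0]
Step 5: insert w at [7, 29] -> counters=[0,0,0,0,1,0,0,2,0,0,0,1,0,0,0,0,0,0,1,0,0,1,0,1,0,0,0,0,0,2,0,0,1,0,0,0,0,0,0,0]
Final counters=[0,0,0,0,1,0,0,2,0,0,0,1,0,0,0,0,0,0,1,0,0,1,0,1,0,0,0,0,0,2,0,0,1,0,0,0,0,0,0,0] -> counters[21]=1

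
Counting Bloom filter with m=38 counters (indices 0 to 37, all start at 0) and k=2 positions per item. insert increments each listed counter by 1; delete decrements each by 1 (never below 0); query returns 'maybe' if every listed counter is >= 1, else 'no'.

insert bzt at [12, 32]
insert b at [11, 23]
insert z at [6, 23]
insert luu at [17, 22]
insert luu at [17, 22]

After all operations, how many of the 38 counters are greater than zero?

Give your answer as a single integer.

Answer: 7

Derivation:
Step 1: insert bzt at [12, 32] -> counters=[0,0,0,0,0,0,0,0,0,0,0,0,1,0,0,0,0,0,0,0,0,0,0,0,0,0,0,0,0,0,0,0,1,0,0,0,0,0]
Step 2: insert b at [11, 23] -> counters=[0,0,0,0,0,0,0,0,0,0,0,1,1,0,0,0,0,0,0,0,0,0,0,1,0,0,0,0,0,0,0,0,1,0,0,0,0,0]
Step 3: insert z at [6, 23] -> counters=[0,0,0,0,0,0,1,0,0,0,0,1,1,0,0,0,0,0,0,0,0,0,0,2,0,0,0,0,0,0,0,0,1,0,0,0,0,0]
Step 4: insert luu at [17, 22] -> counters=[0,0,0,0,0,0,1,0,0,0,0,1,1,0,0,0,0,1,0,0,0,0,1,2,0,0,0,0,0,0,0,0,1,0,0,0,0,0]
Step 5: insert luu at [17, 22] -> counters=[0,0,0,0,0,0,1,0,0,0,0,1,1,0,0,0,0,2,0,0,0,0,2,2,0,0,0,0,0,0,0,0,1,0,0,0,0,0]
Final counters=[0,0,0,0,0,0,1,0,0,0,0,1,1,0,0,0,0,2,0,0,0,0,2,2,0,0,0,0,0,0,0,0,1,0,0,0,0,0] -> 7 nonzero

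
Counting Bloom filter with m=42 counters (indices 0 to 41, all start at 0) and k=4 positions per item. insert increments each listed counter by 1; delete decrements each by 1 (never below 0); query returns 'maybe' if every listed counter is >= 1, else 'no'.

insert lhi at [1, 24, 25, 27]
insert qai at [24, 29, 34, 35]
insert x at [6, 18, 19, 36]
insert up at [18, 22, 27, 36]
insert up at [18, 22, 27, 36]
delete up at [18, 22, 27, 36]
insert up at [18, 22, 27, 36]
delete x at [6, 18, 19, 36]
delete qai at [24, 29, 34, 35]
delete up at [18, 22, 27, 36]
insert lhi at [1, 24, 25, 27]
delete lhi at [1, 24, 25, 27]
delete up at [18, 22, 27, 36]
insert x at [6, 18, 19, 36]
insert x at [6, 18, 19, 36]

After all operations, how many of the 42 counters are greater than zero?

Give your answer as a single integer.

Step 1: insert lhi at [1, 24, 25, 27] -> counters=[0,1,0,0,0,0,0,0,0,0,0,0,0,0,0,0,0,0,0,0,0,0,0,0,1,1,0,1,0,0,0,0,0,0,0,0,0,0,0,0,0,0]
Step 2: insert qai at [24, 29, 34, 35] -> counters=[0,1,0,0,0,0,0,0,0,0,0,0,0,0,0,0,0,0,0,0,0,0,0,0,2,1,0,1,0,1,0,0,0,0,1,1,0,0,0,0,0,0]
Step 3: insert x at [6, 18, 19, 36] -> counters=[0,1,0,0,0,0,1,0,0,0,0,0,0,0,0,0,0,0,1,1,0,0,0,0,2,1,0,1,0,1,0,0,0,0,1,1,1,0,0,0,0,0]
Step 4: insert up at [18, 22, 27, 36] -> counters=[0,1,0,0,0,0,1,0,0,0,0,0,0,0,0,0,0,0,2,1,0,0,1,0,2,1,0,2,0,1,0,0,0,0,1,1,2,0,0,0,0,0]
Step 5: insert up at [18, 22, 27, 36] -> counters=[0,1,0,0,0,0,1,0,0,0,0,0,0,0,0,0,0,0,3,1,0,0,2,0,2,1,0,3,0,1,0,0,0,0,1,1,3,0,0,0,0,0]
Step 6: delete up at [18, 22, 27, 36] -> counters=[0,1,0,0,0,0,1,0,0,0,0,0,0,0,0,0,0,0,2,1,0,0,1,0,2,1,0,2,0,1,0,0,0,0,1,1,2,0,0,0,0,0]
Step 7: insert up at [18, 22, 27, 36] -> counters=[0,1,0,0,0,0,1,0,0,0,0,0,0,0,0,0,0,0,3,1,0,0,2,0,2,1,0,3,0,1,0,0,0,0,1,1,3,0,0,0,0,0]
Step 8: delete x at [6, 18, 19, 36] -> counters=[0,1,0,0,0,0,0,0,0,0,0,0,0,0,0,0,0,0,2,0,0,0,2,0,2,1,0,3,0,1,0,0,0,0,1,1,2,0,0,0,0,0]
Step 9: delete qai at [24, 29, 34, 35] -> counters=[0,1,0,0,0,0,0,0,0,0,0,0,0,0,0,0,0,0,2,0,0,0,2,0,1,1,0,3,0,0,0,0,0,0,0,0,2,0,0,0,0,0]
Step 10: delete up at [18, 22, 27, 36] -> counters=[0,1,0,0,0,0,0,0,0,0,0,0,0,0,0,0,0,0,1,0,0,0,1,0,1,1,0,2,0,0,0,0,0,0,0,0,1,0,0,0,0,0]
Step 11: insert lhi at [1, 24, 25, 27] -> counters=[0,2,0,0,0,0,0,0,0,0,0,0,0,0,0,0,0,0,1,0,0,0,1,0,2,2,0,3,0,0,0,0,0,0,0,0,1,0,0,0,0,0]
Step 12: delete lhi at [1, 24, 25, 27] -> counters=[0,1,0,0,0,0,0,0,0,0,0,0,0,0,0,0,0,0,1,0,0,0,1,0,1,1,0,2,0,0,0,0,0,0,0,0,1,0,0,0,0,0]
Step 13: delete up at [18, 22, 27, 36] -> counters=[0,1,0,0,0,0,0,0,0,0,0,0,0,0,0,0,0,0,0,0,0,0,0,0,1,1,0,1,0,0,0,0,0,0,0,0,0,0,0,0,0,0]
Step 14: insert x at [6, 18, 19, 36] -> counters=[0,1,0,0,0,0,1,0,0,0,0,0,0,0,0,0,0,0,1,1,0,0,0,0,1,1,0,1,0,0,0,0,0,0,0,0,1,0,0,0,0,0]
Step 15: insert x at [6, 18, 19, 36] -> counters=[0,1,0,0,0,0,2,0,0,0,0,0,0,0,0,0,0,0,2,2,0,0,0,0,1,1,0,1,0,0,0,0,0,0,0,0,2,0,0,0,0,0]
Final counters=[0,1,0,0,0,0,2,0,0,0,0,0,0,0,0,0,0,0,2,2,0,0,0,0,1,1,0,1,0,0,0,0,0,0,0,0,2,0,0,0,0,0] -> 8 nonzero

Answer: 8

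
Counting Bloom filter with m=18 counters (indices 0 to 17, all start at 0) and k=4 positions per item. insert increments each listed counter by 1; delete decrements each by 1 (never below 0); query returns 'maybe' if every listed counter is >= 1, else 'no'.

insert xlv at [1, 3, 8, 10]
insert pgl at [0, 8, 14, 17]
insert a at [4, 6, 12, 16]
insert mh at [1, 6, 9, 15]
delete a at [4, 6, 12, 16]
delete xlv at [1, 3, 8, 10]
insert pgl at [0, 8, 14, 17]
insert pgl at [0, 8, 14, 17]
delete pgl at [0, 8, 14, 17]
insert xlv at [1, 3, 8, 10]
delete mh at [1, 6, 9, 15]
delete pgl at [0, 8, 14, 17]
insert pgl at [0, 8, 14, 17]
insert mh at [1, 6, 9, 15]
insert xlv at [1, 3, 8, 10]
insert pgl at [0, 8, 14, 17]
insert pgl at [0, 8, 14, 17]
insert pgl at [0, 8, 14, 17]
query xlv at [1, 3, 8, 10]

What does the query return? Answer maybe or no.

Answer: maybe

Derivation:
Step 1: insert xlv at [1, 3, 8, 10] -> counters=[0,1,0,1,0,0,0,0,1,0,1,0,0,0,0,0,0,0]
Step 2: insert pgl at [0, 8, 14, 17] -> counters=[1,1,0,1,0,0,0,0,2,0,1,0,0,0,1,0,0,1]
Step 3: insert a at [4, 6, 12, 16] -> counters=[1,1,0,1,1,0,1,0,2,0,1,0,1,0,1,0,1,1]
Step 4: insert mh at [1, 6, 9, 15] -> counters=[1,2,0,1,1,0,2,0,2,1,1,0,1,0,1,1,1,1]
Step 5: delete a at [4, 6, 12, 16] -> counters=[1,2,0,1,0,0,1,0,2,1,1,0,0,0,1,1,0,1]
Step 6: delete xlv at [1, 3, 8, 10] -> counters=[1,1,0,0,0,0,1,0,1,1,0,0,0,0,1,1,0,1]
Step 7: insert pgl at [0, 8, 14, 17] -> counters=[2,1,0,0,0,0,1,0,2,1,0,0,0,0,2,1,0,2]
Step 8: insert pgl at [0, 8, 14, 17] -> counters=[3,1,0,0,0,0,1,0,3,1,0,0,0,0,3,1,0,3]
Step 9: delete pgl at [0, 8, 14, 17] -> counters=[2,1,0,0,0,0,1,0,2,1,0,0,0,0,2,1,0,2]
Step 10: insert xlv at [1, 3, 8, 10] -> counters=[2,2,0,1,0,0,1,0,3,1,1,0,0,0,2,1,0,2]
Step 11: delete mh at [1, 6, 9, 15] -> counters=[2,1,0,1,0,0,0,0,3,0,1,0,0,0,2,0,0,2]
Step 12: delete pgl at [0, 8, 14, 17] -> counters=[1,1,0,1,0,0,0,0,2,0,1,0,0,0,1,0,0,1]
Step 13: insert pgl at [0, 8, 14, 17] -> counters=[2,1,0,1,0,0,0,0,3,0,1,0,0,0,2,0,0,2]
Step 14: insert mh at [1, 6, 9, 15] -> counters=[2,2,0,1,0,0,1,0,3,1,1,0,0,0,2,1,0,2]
Step 15: insert xlv at [1, 3, 8, 10] -> counters=[2,3,0,2,0,0,1,0,4,1,2,0,0,0,2,1,0,2]
Step 16: insert pgl at [0, 8, 14, 17] -> counters=[3,3,0,2,0,0,1,0,5,1,2,0,0,0,3,1,0,3]
Step 17: insert pgl at [0, 8, 14, 17] -> counters=[4,3,0,2,0,0,1,0,6,1,2,0,0,0,4,1,0,4]
Step 18: insert pgl at [0, 8, 14, 17] -> counters=[5,3,0,2,0,0,1,0,7,1,2,0,0,0,5,1,0,5]
Query xlv: check counters[1]=3 counters[3]=2 counters[8]=7 counters[10]=2 -> maybe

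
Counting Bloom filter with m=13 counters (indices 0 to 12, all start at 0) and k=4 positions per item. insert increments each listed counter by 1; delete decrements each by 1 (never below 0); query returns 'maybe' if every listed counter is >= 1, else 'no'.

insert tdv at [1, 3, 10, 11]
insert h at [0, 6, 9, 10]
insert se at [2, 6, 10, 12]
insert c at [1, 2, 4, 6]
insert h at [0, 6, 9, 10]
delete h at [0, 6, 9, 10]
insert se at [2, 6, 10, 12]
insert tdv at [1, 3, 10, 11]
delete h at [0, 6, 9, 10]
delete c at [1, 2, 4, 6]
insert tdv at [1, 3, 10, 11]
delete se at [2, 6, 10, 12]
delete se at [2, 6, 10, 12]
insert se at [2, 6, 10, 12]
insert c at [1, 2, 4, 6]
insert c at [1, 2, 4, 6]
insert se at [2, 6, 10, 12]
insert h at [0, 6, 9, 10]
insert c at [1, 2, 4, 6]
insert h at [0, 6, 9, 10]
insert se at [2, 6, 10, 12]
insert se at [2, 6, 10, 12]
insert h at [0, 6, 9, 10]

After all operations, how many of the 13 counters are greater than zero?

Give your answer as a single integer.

Step 1: insert tdv at [1, 3, 10, 11] -> counters=[0,1,0,1,0,0,0,0,0,0,1,1,0]
Step 2: insert h at [0, 6, 9, 10] -> counters=[1,1,0,1,0,0,1,0,0,1,2,1,0]
Step 3: insert se at [2, 6, 10, 12] -> counters=[1,1,1,1,0,0,2,0,0,1,3,1,1]
Step 4: insert c at [1, 2, 4, 6] -> counters=[1,2,2,1,1,0,3,0,0,1,3,1,1]
Step 5: insert h at [0, 6, 9, 10] -> counters=[2,2,2,1,1,0,4,0,0,2,4,1,1]
Step 6: delete h at [0, 6, 9, 10] -> counters=[1,2,2,1,1,0,3,0,0,1,3,1,1]
Step 7: insert se at [2, 6, 10, 12] -> counters=[1,2,3,1,1,0,4,0,0,1,4,1,2]
Step 8: insert tdv at [1, 3, 10, 11] -> counters=[1,3,3,2,1,0,4,0,0,1,5,2,2]
Step 9: delete h at [0, 6, 9, 10] -> counters=[0,3,3,2,1,0,3,0,0,0,4,2,2]
Step 10: delete c at [1, 2, 4, 6] -> counters=[0,2,2,2,0,0,2,0,0,0,4,2,2]
Step 11: insert tdv at [1, 3, 10, 11] -> counters=[0,3,2,3,0,0,2,0,0,0,5,3,2]
Step 12: delete se at [2, 6, 10, 12] -> counters=[0,3,1,3,0,0,1,0,0,0,4,3,1]
Step 13: delete se at [2, 6, 10, 12] -> counters=[0,3,0,3,0,0,0,0,0,0,3,3,0]
Step 14: insert se at [2, 6, 10, 12] -> counters=[0,3,1,3,0,0,1,0,0,0,4,3,1]
Step 15: insert c at [1, 2, 4, 6] -> counters=[0,4,2,3,1,0,2,0,0,0,4,3,1]
Step 16: insert c at [1, 2, 4, 6] -> counters=[0,5,3,3,2,0,3,0,0,0,4,3,1]
Step 17: insert se at [2, 6, 10, 12] -> counters=[0,5,4,3,2,0,4,0,0,0,5,3,2]
Step 18: insert h at [0, 6, 9, 10] -> counters=[1,5,4,3,2,0,5,0,0,1,6,3,2]
Step 19: insert c at [1, 2, 4, 6] -> counters=[1,6,5,3,3,0,6,0,0,1,6,3,2]
Step 20: insert h at [0, 6, 9, 10] -> counters=[2,6,5,3,3,0,7,0,0,2,7,3,2]
Step 21: insert se at [2, 6, 10, 12] -> counters=[2,6,6,3,3,0,8,0,0,2,8,3,3]
Step 22: insert se at [2, 6, 10, 12] -> counters=[2,6,7,3,3,0,9,0,0,2,9,3,4]
Step 23: insert h at [0, 6, 9, 10] -> counters=[3,6,7,3,3,0,10,0,0,3,10,3,4]
Final counters=[3,6,7,3,3,0,10,0,0,3,10,3,4] -> 10 nonzero

Answer: 10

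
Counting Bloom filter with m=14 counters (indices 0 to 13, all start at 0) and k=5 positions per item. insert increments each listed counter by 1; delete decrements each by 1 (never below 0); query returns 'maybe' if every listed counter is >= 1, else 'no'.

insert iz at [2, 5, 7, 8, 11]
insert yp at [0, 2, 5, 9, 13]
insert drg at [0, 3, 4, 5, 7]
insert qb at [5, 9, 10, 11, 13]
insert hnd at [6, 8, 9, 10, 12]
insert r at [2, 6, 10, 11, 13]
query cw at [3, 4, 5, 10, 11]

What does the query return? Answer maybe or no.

Answer: maybe

Derivation:
Step 1: insert iz at [2, 5, 7, 8, 11] -> counters=[0,0,1,0,0,1,0,1,1,0,0,1,0,0]
Step 2: insert yp at [0, 2, 5, 9, 13] -> counters=[1,0,2,0,0,2,0,1,1,1,0,1,0,1]
Step 3: insert drg at [0, 3, 4, 5, 7] -> counters=[2,0,2,1,1,3,0,2,1,1,0,1,0,1]
Step 4: insert qb at [5, 9, 10, 11, 13] -> counters=[2,0,2,1,1,4,0,2,1,2,1,2,0,2]
Step 5: insert hnd at [6, 8, 9, 10, 12] -> counters=[2,0,2,1,1,4,1,2,2,3,2,2,1,2]
Step 6: insert r at [2, 6, 10, 11, 13] -> counters=[2,0,3,1,1,4,2,2,2,3,3,3,1,3]
Query cw: check counters[3]=1 counters[4]=1 counters[5]=4 counters[10]=3 counters[11]=3 -> maybe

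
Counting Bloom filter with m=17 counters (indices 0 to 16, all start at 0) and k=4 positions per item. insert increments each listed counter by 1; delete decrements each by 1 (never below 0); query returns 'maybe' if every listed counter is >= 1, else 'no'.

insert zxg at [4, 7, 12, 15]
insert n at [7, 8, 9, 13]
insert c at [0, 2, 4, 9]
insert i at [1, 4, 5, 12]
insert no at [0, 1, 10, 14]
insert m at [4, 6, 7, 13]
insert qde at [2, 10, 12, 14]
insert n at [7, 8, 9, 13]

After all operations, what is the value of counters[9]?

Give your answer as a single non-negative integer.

Answer: 3

Derivation:
Step 1: insert zxg at [4, 7, 12, 15] -> counters=[0,0,0,0,1,0,0,1,0,0,0,0,1,0,0,1,0]
Step 2: insert n at [7, 8, 9, 13] -> counters=[0,0,0,0,1,0,0,2,1,1,0,0,1,1,0,1,0]
Step 3: insert c at [0, 2, 4, 9] -> counters=[1,0,1,0,2,0,0,2,1,2,0,0,1,1,0,1,0]
Step 4: insert i at [1, 4, 5, 12] -> counters=[1,1,1,0,3,1,0,2,1,2,0,0,2,1,0,1,0]
Step 5: insert no at [0, 1, 10, 14] -> counters=[2,2,1,0,3,1,0,2,1,2,1,0,2,1,1,1,0]
Step 6: insert m at [4, 6, 7, 13] -> counters=[2,2,1,0,4,1,1,3,1,2,1,0,2,2,1,1,0]
Step 7: insert qde at [2, 10, 12, 14] -> counters=[2,2,2,0,4,1,1,3,1,2,2,0,3,2,2,1,0]
Step 8: insert n at [7, 8, 9, 13] -> counters=[2,2,2,0,4,1,1,4,2,3,2,0,3,3,2,1,0]
Final counters=[2,2,2,0,4,1,1,4,2,3,2,0,3,3,2,1,0] -> counters[9]=3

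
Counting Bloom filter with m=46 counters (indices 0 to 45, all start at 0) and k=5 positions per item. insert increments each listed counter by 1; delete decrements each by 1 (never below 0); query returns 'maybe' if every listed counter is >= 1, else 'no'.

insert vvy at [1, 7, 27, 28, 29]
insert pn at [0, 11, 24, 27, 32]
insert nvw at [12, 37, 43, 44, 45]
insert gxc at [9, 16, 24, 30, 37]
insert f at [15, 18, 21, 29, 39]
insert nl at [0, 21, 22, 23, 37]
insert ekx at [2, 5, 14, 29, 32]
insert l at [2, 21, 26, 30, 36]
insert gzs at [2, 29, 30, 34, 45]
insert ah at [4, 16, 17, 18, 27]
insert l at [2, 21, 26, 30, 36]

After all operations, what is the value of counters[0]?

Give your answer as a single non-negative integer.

Answer: 2

Derivation:
Step 1: insert vvy at [1, 7, 27, 28, 29] -> counters=[0,1,0,0,0,0,0,1,0,0,0,0,0,0,0,0,0,0,0,0,0,0,0,0,0,0,0,1,1,1,0,0,0,0,0,0,0,0,0,0,0,0,0,0,0,0]
Step 2: insert pn at [0, 11, 24, 27, 32] -> counters=[1,1,0,0,0,0,0,1,0,0,0,1,0,0,0,0,0,0,0,0,0,0,0,0,1,0,0,2,1,1,0,0,1,0,0,0,0,0,0,0,0,0,0,0,0,0]
Step 3: insert nvw at [12, 37, 43, 44, 45] -> counters=[1,1,0,0,0,0,0,1,0,0,0,1,1,0,0,0,0,0,0,0,0,0,0,0,1,0,0,2,1,1,0,0,1,0,0,0,0,1,0,0,0,0,0,1,1,1]
Step 4: insert gxc at [9, 16, 24, 30, 37] -> counters=[1,1,0,0,0,0,0,1,0,1,0,1,1,0,0,0,1,0,0,0,0,0,0,0,2,0,0,2,1,1,1,0,1,0,0,0,0,2,0,0,0,0,0,1,1,1]
Step 5: insert f at [15, 18, 21, 29, 39] -> counters=[1,1,0,0,0,0,0,1,0,1,0,1,1,0,0,1,1,0,1,0,0,1,0,0,2,0,0,2,1,2,1,0,1,0,0,0,0,2,0,1,0,0,0,1,1,1]
Step 6: insert nl at [0, 21, 22, 23, 37] -> counters=[2,1,0,0,0,0,0,1,0,1,0,1,1,0,0,1,1,0,1,0,0,2,1,1,2,0,0,2,1,2,1,0,1,0,0,0,0,3,0,1,0,0,0,1,1,1]
Step 7: insert ekx at [2, 5, 14, 29, 32] -> counters=[2,1,1,0,0,1,0,1,0,1,0,1,1,0,1,1,1,0,1,0,0,2,1,1,2,0,0,2,1,3,1,0,2,0,0,0,0,3,0,1,0,0,0,1,1,1]
Step 8: insert l at [2, 21, 26, 30, 36] -> counters=[2,1,2,0,0,1,0,1,0,1,0,1,1,0,1,1,1,0,1,0,0,3,1,1,2,0,1,2,1,3,2,0,2,0,0,0,1,3,0,1,0,0,0,1,1,1]
Step 9: insert gzs at [2, 29, 30, 34, 45] -> counters=[2,1,3,0,0,1,0,1,0,1,0,1,1,0,1,1,1,0,1,0,0,3,1,1,2,0,1,2,1,4,3,0,2,0,1,0,1,3,0,1,0,0,0,1,1,2]
Step 10: insert ah at [4, 16, 17, 18, 27] -> counters=[2,1,3,0,1,1,0,1,0,1,0,1,1,0,1,1,2,1,2,0,0,3,1,1,2,0,1,3,1,4,3,0,2,0,1,0,1,3,0,1,0,0,0,1,1,2]
Step 11: insert l at [2, 21, 26, 30, 36] -> counters=[2,1,4,0,1,1,0,1,0,1,0,1,1,0,1,1,2,1,2,0,0,4,1,1,2,0,2,3,1,4,4,0,2,0,1,0,2,3,0,1,0,0,0,1,1,2]
Final counters=[2,1,4,0,1,1,0,1,0,1,0,1,1,0,1,1,2,1,2,0,0,4,1,1,2,0,2,3,1,4,4,0,2,0,1,0,2,3,0,1,0,0,0,1,1,2] -> counters[0]=2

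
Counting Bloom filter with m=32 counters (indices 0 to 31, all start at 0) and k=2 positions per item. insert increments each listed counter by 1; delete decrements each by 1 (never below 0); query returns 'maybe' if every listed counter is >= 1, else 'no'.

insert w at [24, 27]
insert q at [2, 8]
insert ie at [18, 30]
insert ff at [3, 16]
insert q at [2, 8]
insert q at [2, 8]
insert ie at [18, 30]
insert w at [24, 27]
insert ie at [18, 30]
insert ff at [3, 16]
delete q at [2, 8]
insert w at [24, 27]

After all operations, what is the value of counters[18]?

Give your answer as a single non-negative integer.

Answer: 3

Derivation:
Step 1: insert w at [24, 27] -> counters=[0,0,0,0,0,0,0,0,0,0,0,0,0,0,0,0,0,0,0,0,0,0,0,0,1,0,0,1,0,0,0,0]
Step 2: insert q at [2, 8] -> counters=[0,0,1,0,0,0,0,0,1,0,0,0,0,0,0,0,0,0,0,0,0,0,0,0,1,0,0,1,0,0,0,0]
Step 3: insert ie at [18, 30] -> counters=[0,0,1,0,0,0,0,0,1,0,0,0,0,0,0,0,0,0,1,0,0,0,0,0,1,0,0,1,0,0,1,0]
Step 4: insert ff at [3, 16] -> counters=[0,0,1,1,0,0,0,0,1,0,0,0,0,0,0,0,1,0,1,0,0,0,0,0,1,0,0,1,0,0,1,0]
Step 5: insert q at [2, 8] -> counters=[0,0,2,1,0,0,0,0,2,0,0,0,0,0,0,0,1,0,1,0,0,0,0,0,1,0,0,1,0,0,1,0]
Step 6: insert q at [2, 8] -> counters=[0,0,3,1,0,0,0,0,3,0,0,0,0,0,0,0,1,0,1,0,0,0,0,0,1,0,0,1,0,0,1,0]
Step 7: insert ie at [18, 30] -> counters=[0,0,3,1,0,0,0,0,3,0,0,0,0,0,0,0,1,0,2,0,0,0,0,0,1,0,0,1,0,0,2,0]
Step 8: insert w at [24, 27] -> counters=[0,0,3,1,0,0,0,0,3,0,0,0,0,0,0,0,1,0,2,0,0,0,0,0,2,0,0,2,0,0,2,0]
Step 9: insert ie at [18, 30] -> counters=[0,0,3,1,0,0,0,0,3,0,0,0,0,0,0,0,1,0,3,0,0,0,0,0,2,0,0,2,0,0,3,0]
Step 10: insert ff at [3, 16] -> counters=[0,0,3,2,0,0,0,0,3,0,0,0,0,0,0,0,2,0,3,0,0,0,0,0,2,0,0,2,0,0,3,0]
Step 11: delete q at [2, 8] -> counters=[0,0,2,2,0,0,0,0,2,0,0,0,0,0,0,0,2,0,3,0,0,0,0,0,2,0,0,2,0,0,3,0]
Step 12: insert w at [24, 27] -> counters=[0,0,2,2,0,0,0,0,2,0,0,0,0,0,0,0,2,0,3,0,0,0,0,0,3,0,0,3,0,0,3,0]
Final counters=[0,0,2,2,0,0,0,0,2,0,0,0,0,0,0,0,2,0,3,0,0,0,0,0,3,0,0,3,0,0,3,0] -> counters[18]=3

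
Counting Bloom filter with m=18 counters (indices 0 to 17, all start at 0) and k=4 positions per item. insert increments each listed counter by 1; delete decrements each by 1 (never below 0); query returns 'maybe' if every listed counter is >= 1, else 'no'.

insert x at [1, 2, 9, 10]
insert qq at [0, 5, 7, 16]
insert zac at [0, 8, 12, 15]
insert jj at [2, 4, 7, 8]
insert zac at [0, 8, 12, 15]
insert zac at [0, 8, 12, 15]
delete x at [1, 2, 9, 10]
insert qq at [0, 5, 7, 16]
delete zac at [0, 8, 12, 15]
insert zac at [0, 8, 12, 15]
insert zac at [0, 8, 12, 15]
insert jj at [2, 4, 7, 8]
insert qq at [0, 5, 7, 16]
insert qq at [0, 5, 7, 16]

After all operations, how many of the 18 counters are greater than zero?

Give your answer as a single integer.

Answer: 9

Derivation:
Step 1: insert x at [1, 2, 9, 10] -> counters=[0,1,1,0,0,0,0,0,0,1,1,0,0,0,0,0,0,0]
Step 2: insert qq at [0, 5, 7, 16] -> counters=[1,1,1,0,0,1,0,1,0,1,1,0,0,0,0,0,1,0]
Step 3: insert zac at [0, 8, 12, 15] -> counters=[2,1,1,0,0,1,0,1,1,1,1,0,1,0,0,1,1,0]
Step 4: insert jj at [2, 4, 7, 8] -> counters=[2,1,2,0,1,1,0,2,2,1,1,0,1,0,0,1,1,0]
Step 5: insert zac at [0, 8, 12, 15] -> counters=[3,1,2,0,1,1,0,2,3,1,1,0,2,0,0,2,1,0]
Step 6: insert zac at [0, 8, 12, 15] -> counters=[4,1,2,0,1,1,0,2,4,1,1,0,3,0,0,3,1,0]
Step 7: delete x at [1, 2, 9, 10] -> counters=[4,0,1,0,1,1,0,2,4,0,0,0,3,0,0,3,1,0]
Step 8: insert qq at [0, 5, 7, 16] -> counters=[5,0,1,0,1,2,0,3,4,0,0,0,3,0,0,3,2,0]
Step 9: delete zac at [0, 8, 12, 15] -> counters=[4,0,1,0,1,2,0,3,3,0,0,0,2,0,0,2,2,0]
Step 10: insert zac at [0, 8, 12, 15] -> counters=[5,0,1,0,1,2,0,3,4,0,0,0,3,0,0,3,2,0]
Step 11: insert zac at [0, 8, 12, 15] -> counters=[6,0,1,0,1,2,0,3,5,0,0,0,4,0,0,4,2,0]
Step 12: insert jj at [2, 4, 7, 8] -> counters=[6,0,2,0,2,2,0,4,6,0,0,0,4,0,0,4,2,0]
Step 13: insert qq at [0, 5, 7, 16] -> counters=[7,0,2,0,2,3,0,5,6,0,0,0,4,0,0,4,3,0]
Step 14: insert qq at [0, 5, 7, 16] -> counters=[8,0,2,0,2,4,0,6,6,0,0,0,4,0,0,4,4,0]
Final counters=[8,0,2,0,2,4,0,6,6,0,0,0,4,0,0,4,4,0] -> 9 nonzero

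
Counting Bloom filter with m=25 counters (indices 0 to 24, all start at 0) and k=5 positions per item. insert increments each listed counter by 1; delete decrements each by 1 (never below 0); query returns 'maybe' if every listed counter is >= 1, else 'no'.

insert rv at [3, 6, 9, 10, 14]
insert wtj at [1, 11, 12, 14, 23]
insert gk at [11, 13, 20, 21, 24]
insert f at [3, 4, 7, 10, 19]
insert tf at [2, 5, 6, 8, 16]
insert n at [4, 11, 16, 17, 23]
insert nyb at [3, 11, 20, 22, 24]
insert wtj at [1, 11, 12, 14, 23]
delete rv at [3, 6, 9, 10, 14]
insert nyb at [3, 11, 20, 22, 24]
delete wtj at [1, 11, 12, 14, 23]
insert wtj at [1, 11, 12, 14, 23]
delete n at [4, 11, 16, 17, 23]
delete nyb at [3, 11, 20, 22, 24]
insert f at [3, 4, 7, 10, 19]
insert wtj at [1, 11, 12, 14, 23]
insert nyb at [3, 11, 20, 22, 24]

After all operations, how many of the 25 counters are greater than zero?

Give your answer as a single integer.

Answer: 20

Derivation:
Step 1: insert rv at [3, 6, 9, 10, 14] -> counters=[0,0,0,1,0,0,1,0,0,1,1,0,0,0,1,0,0,0,0,0,0,0,0,0,0]
Step 2: insert wtj at [1, 11, 12, 14, 23] -> counters=[0,1,0,1,0,0,1,0,0,1,1,1,1,0,2,0,0,0,0,0,0,0,0,1,0]
Step 3: insert gk at [11, 13, 20, 21, 24] -> counters=[0,1,0,1,0,0,1,0,0,1,1,2,1,1,2,0,0,0,0,0,1,1,0,1,1]
Step 4: insert f at [3, 4, 7, 10, 19] -> counters=[0,1,0,2,1,0,1,1,0,1,2,2,1,1,2,0,0,0,0,1,1,1,0,1,1]
Step 5: insert tf at [2, 5, 6, 8, 16] -> counters=[0,1,1,2,1,1,2,1,1,1,2,2,1,1,2,0,1,0,0,1,1,1,0,1,1]
Step 6: insert n at [4, 11, 16, 17, 23] -> counters=[0,1,1,2,2,1,2,1,1,1,2,3,1,1,2,0,2,1,0,1,1,1,0,2,1]
Step 7: insert nyb at [3, 11, 20, 22, 24] -> counters=[0,1,1,3,2,1,2,1,1,1,2,4,1,1,2,0,2,1,0,1,2,1,1,2,2]
Step 8: insert wtj at [1, 11, 12, 14, 23] -> counters=[0,2,1,3,2,1,2,1,1,1,2,5,2,1,3,0,2,1,0,1,2,1,1,3,2]
Step 9: delete rv at [3, 6, 9, 10, 14] -> counters=[0,2,1,2,2,1,1,1,1,0,1,5,2,1,2,0,2,1,0,1,2,1,1,3,2]
Step 10: insert nyb at [3, 11, 20, 22, 24] -> counters=[0,2,1,3,2,1,1,1,1,0,1,6,2,1,2,0,2,1,0,1,3,1,2,3,3]
Step 11: delete wtj at [1, 11, 12, 14, 23] -> counters=[0,1,1,3,2,1,1,1,1,0,1,5,1,1,1,0,2,1,0,1,3,1,2,2,3]
Step 12: insert wtj at [1, 11, 12, 14, 23] -> counters=[0,2,1,3,2,1,1,1,1,0,1,6,2,1,2,0,2,1,0,1,3,1,2,3,3]
Step 13: delete n at [4, 11, 16, 17, 23] -> counters=[0,2,1,3,1,1,1,1,1,0,1,5,2,1,2,0,1,0,0,1,3,1,2,2,3]
Step 14: delete nyb at [3, 11, 20, 22, 24] -> counters=[0,2,1,2,1,1,1,1,1,0,1,4,2,1,2,0,1,0,0,1,2,1,1,2,2]
Step 15: insert f at [3, 4, 7, 10, 19] -> counters=[0,2,1,3,2,1,1,2,1,0,2,4,2,1,2,0,1,0,0,2,2,1,1,2,2]
Step 16: insert wtj at [1, 11, 12, 14, 23] -> counters=[0,3,1,3,2,1,1,2,1,0,2,5,3,1,3,0,1,0,0,2,2,1,1,3,2]
Step 17: insert nyb at [3, 11, 20, 22, 24] -> counters=[0,3,1,4,2,1,1,2,1,0,2,6,3,1,3,0,1,0,0,2,3,1,2,3,3]
Final counters=[0,3,1,4,2,1,1,2,1,0,2,6,3,1,3,0,1,0,0,2,3,1,2,3,3] -> 20 nonzero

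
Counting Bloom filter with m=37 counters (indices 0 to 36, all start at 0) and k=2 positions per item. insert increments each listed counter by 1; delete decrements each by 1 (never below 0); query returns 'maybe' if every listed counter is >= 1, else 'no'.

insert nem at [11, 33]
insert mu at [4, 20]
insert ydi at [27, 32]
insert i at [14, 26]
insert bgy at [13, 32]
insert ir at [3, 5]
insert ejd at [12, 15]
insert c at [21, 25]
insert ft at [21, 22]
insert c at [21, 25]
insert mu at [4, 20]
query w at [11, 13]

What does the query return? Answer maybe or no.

Answer: maybe

Derivation:
Step 1: insert nem at [11, 33] -> counters=[0,0,0,0,0,0,0,0,0,0,0,1,0,0,0,0,0,0,0,0,0,0,0,0,0,0,0,0,0,0,0,0,0,1,0,0,0]
Step 2: insert mu at [4, 20] -> counters=[0,0,0,0,1,0,0,0,0,0,0,1,0,0,0,0,0,0,0,0,1,0,0,0,0,0,0,0,0,0,0,0,0,1,0,0,0]
Step 3: insert ydi at [27, 32] -> counters=[0,0,0,0,1,0,0,0,0,0,0,1,0,0,0,0,0,0,0,0,1,0,0,0,0,0,0,1,0,0,0,0,1,1,0,0,0]
Step 4: insert i at [14, 26] -> counters=[0,0,0,0,1,0,0,0,0,0,0,1,0,0,1,0,0,0,0,0,1,0,0,0,0,0,1,1,0,0,0,0,1,1,0,0,0]
Step 5: insert bgy at [13, 32] -> counters=[0,0,0,0,1,0,0,0,0,0,0,1,0,1,1,0,0,0,0,0,1,0,0,0,0,0,1,1,0,0,0,0,2,1,0,0,0]
Step 6: insert ir at [3, 5] -> counters=[0,0,0,1,1,1,0,0,0,0,0,1,0,1,1,0,0,0,0,0,1,0,0,0,0,0,1,1,0,0,0,0,2,1,0,0,0]
Step 7: insert ejd at [12, 15] -> counters=[0,0,0,1,1,1,0,0,0,0,0,1,1,1,1,1,0,0,0,0,1,0,0,0,0,0,1,1,0,0,0,0,2,1,0,0,0]
Step 8: insert c at [21, 25] -> counters=[0,0,0,1,1,1,0,0,0,0,0,1,1,1,1,1,0,0,0,0,1,1,0,0,0,1,1,1,0,0,0,0,2,1,0,0,0]
Step 9: insert ft at [21, 22] -> counters=[0,0,0,1,1,1,0,0,0,0,0,1,1,1,1,1,0,0,0,0,1,2,1,0,0,1,1,1,0,0,0,0,2,1,0,0,0]
Step 10: insert c at [21, 25] -> counters=[0,0,0,1,1,1,0,0,0,0,0,1,1,1,1,1,0,0,0,0,1,3,1,0,0,2,1,1,0,0,0,0,2,1,0,0,0]
Step 11: insert mu at [4, 20] -> counters=[0,0,0,1,2,1,0,0,0,0,0,1,1,1,1,1,0,0,0,0,2,3,1,0,0,2,1,1,0,0,0,0,2,1,0,0,0]
Query w: check counters[11]=1 counters[13]=1 -> maybe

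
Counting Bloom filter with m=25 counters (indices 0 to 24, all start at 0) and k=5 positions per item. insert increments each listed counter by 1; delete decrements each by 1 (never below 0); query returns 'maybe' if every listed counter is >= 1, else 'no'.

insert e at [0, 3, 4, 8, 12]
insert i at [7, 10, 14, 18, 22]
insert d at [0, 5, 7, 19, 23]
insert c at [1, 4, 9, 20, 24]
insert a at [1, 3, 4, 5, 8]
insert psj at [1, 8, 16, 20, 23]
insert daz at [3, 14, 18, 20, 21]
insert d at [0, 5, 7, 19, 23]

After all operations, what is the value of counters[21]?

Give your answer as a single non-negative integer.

Answer: 1

Derivation:
Step 1: insert e at [0, 3, 4, 8, 12] -> counters=[1,0,0,1,1,0,0,0,1,0,0,0,1,0,0,0,0,0,0,0,0,0,0,0,0]
Step 2: insert i at [7, 10, 14, 18, 22] -> counters=[1,0,0,1,1,0,0,1,1,0,1,0,1,0,1,0,0,0,1,0,0,0,1,0,0]
Step 3: insert d at [0, 5, 7, 19, 23] -> counters=[2,0,0,1,1,1,0,2,1,0,1,0,1,0,1,0,0,0,1,1,0,0,1,1,0]
Step 4: insert c at [1, 4, 9, 20, 24] -> counters=[2,1,0,1,2,1,0,2,1,1,1,0,1,0,1,0,0,0,1,1,1,0,1,1,1]
Step 5: insert a at [1, 3, 4, 5, 8] -> counters=[2,2,0,2,3,2,0,2,2,1,1,0,1,0,1,0,0,0,1,1,1,0,1,1,1]
Step 6: insert psj at [1, 8, 16, 20, 23] -> counters=[2,3,0,2,3,2,0,2,3,1,1,0,1,0,1,0,1,0,1,1,2,0,1,2,1]
Step 7: insert daz at [3, 14, 18, 20, 21] -> counters=[2,3,0,3,3,2,0,2,3,1,1,0,1,0,2,0,1,0,2,1,3,1,1,2,1]
Step 8: insert d at [0, 5, 7, 19, 23] -> counters=[3,3,0,3,3,3,0,3,3,1,1,0,1,0,2,0,1,0,2,2,3,1,1,3,1]
Final counters=[3,3,0,3,3,3,0,3,3,1,1,0,1,0,2,0,1,0,2,2,3,1,1,3,1] -> counters[21]=1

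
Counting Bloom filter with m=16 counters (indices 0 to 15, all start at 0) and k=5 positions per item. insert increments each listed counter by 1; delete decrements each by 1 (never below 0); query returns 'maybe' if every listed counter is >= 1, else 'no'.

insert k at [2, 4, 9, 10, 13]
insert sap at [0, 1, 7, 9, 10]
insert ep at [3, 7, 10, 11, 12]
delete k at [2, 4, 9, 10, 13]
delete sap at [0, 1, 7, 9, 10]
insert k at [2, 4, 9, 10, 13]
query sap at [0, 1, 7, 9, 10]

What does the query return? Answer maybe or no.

Step 1: insert k at [2, 4, 9, 10, 13] -> counters=[0,0,1,0,1,0,0,0,0,1,1,0,0,1,0,0]
Step 2: insert sap at [0, 1, 7, 9, 10] -> counters=[1,1,1,0,1,0,0,1,0,2,2,0,0,1,0,0]
Step 3: insert ep at [3, 7, 10, 11, 12] -> counters=[1,1,1,1,1,0,0,2,0,2,3,1,1,1,0,0]
Step 4: delete k at [2, 4, 9, 10, 13] -> counters=[1,1,0,1,0,0,0,2,0,1,2,1,1,0,0,0]
Step 5: delete sap at [0, 1, 7, 9, 10] -> counters=[0,0,0,1,0,0,0,1,0,0,1,1,1,0,0,0]
Step 6: insert k at [2, 4, 9, 10, 13] -> counters=[0,0,1,1,1,0,0,1,0,1,2,1,1,1,0,0]
Query sap: check counters[0]=0 counters[1]=0 counters[7]=1 counters[9]=1 counters[10]=2 -> no

Answer: no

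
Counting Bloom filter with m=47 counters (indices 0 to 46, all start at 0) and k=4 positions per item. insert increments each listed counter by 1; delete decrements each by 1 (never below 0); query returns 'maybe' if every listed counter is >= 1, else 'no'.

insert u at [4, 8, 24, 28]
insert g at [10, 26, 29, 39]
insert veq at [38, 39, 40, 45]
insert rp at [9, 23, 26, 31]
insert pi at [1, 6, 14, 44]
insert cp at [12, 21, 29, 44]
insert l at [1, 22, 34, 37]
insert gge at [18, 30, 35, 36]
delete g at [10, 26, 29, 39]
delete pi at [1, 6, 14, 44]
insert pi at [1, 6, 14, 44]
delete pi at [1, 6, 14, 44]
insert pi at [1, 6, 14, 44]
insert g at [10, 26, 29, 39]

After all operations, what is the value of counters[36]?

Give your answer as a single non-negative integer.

Step 1: insert u at [4, 8, 24, 28] -> counters=[0,0,0,0,1,0,0,0,1,0,0,0,0,0,0,0,0,0,0,0,0,0,0,0,1,0,0,0,1,0,0,0,0,0,0,0,0,0,0,0,0,0,0,0,0,0,0]
Step 2: insert g at [10, 26, 29, 39] -> counters=[0,0,0,0,1,0,0,0,1,0,1,0,0,0,0,0,0,0,0,0,0,0,0,0,1,0,1,0,1,1,0,0,0,0,0,0,0,0,0,1,0,0,0,0,0,0,0]
Step 3: insert veq at [38, 39, 40, 45] -> counters=[0,0,0,0,1,0,0,0,1,0,1,0,0,0,0,0,0,0,0,0,0,0,0,0,1,0,1,0,1,1,0,0,0,0,0,0,0,0,1,2,1,0,0,0,0,1,0]
Step 4: insert rp at [9, 23, 26, 31] -> counters=[0,0,0,0,1,0,0,0,1,1,1,0,0,0,0,0,0,0,0,0,0,0,0,1,1,0,2,0,1,1,0,1,0,0,0,0,0,0,1,2,1,0,0,0,0,1,0]
Step 5: insert pi at [1, 6, 14, 44] -> counters=[0,1,0,0,1,0,1,0,1,1,1,0,0,0,1,0,0,0,0,0,0,0,0,1,1,0,2,0,1,1,0,1,0,0,0,0,0,0,1,2,1,0,0,0,1,1,0]
Step 6: insert cp at [12, 21, 29, 44] -> counters=[0,1,0,0,1,0,1,0,1,1,1,0,1,0,1,0,0,0,0,0,0,1,0,1,1,0,2,0,1,2,0,1,0,0,0,0,0,0,1,2,1,0,0,0,2,1,0]
Step 7: insert l at [1, 22, 34, 37] -> counters=[0,2,0,0,1,0,1,0,1,1,1,0,1,0,1,0,0,0,0,0,0,1,1,1,1,0,2,0,1,2,0,1,0,0,1,0,0,1,1,2,1,0,0,0,2,1,0]
Step 8: insert gge at [18, 30, 35, 36] -> counters=[0,2,0,0,1,0,1,0,1,1,1,0,1,0,1,0,0,0,1,0,0,1,1,1,1,0,2,0,1,2,1,1,0,0,1,1,1,1,1,2,1,0,0,0,2,1,0]
Step 9: delete g at [10, 26, 29, 39] -> counters=[0,2,0,0,1,0,1,0,1,1,0,0,1,0,1,0,0,0,1,0,0,1,1,1,1,0,1,0,1,1,1,1,0,0,1,1,1,1,1,1,1,0,0,0,2,1,0]
Step 10: delete pi at [1, 6, 14, 44] -> counters=[0,1,0,0,1,0,0,0,1,1,0,0,1,0,0,0,0,0,1,0,0,1,1,1,1,0,1,0,1,1,1,1,0,0,1,1,1,1,1,1,1,0,0,0,1,1,0]
Step 11: insert pi at [1, 6, 14, 44] -> counters=[0,2,0,0,1,0,1,0,1,1,0,0,1,0,1,0,0,0,1,0,0,1,1,1,1,0,1,0,1,1,1,1,0,0,1,1,1,1,1,1,1,0,0,0,2,1,0]
Step 12: delete pi at [1, 6, 14, 44] -> counters=[0,1,0,0,1,0,0,0,1,1,0,0,1,0,0,0,0,0,1,0,0,1,1,1,1,0,1,0,1,1,1,1,0,0,1,1,1,1,1,1,1,0,0,0,1,1,0]
Step 13: insert pi at [1, 6, 14, 44] -> counters=[0,2,0,0,1,0,1,0,1,1,0,0,1,0,1,0,0,0,1,0,0,1,1,1,1,0,1,0,1,1,1,1,0,0,1,1,1,1,1,1,1,0,0,0,2,1,0]
Step 14: insert g at [10, 26, 29, 39] -> counters=[0,2,0,0,1,0,1,0,1,1,1,0,1,0,1,0,0,0,1,0,0,1,1,1,1,0,2,0,1,2,1,1,0,0,1,1,1,1,1,2,1,0,0,0,2,1,0]
Final counters=[0,2,0,0,1,0,1,0,1,1,1,0,1,0,1,0,0,0,1,0,0,1,1,1,1,0,2,0,1,2,1,1,0,0,1,1,1,1,1,2,1,0,0,0,2,1,0] -> counters[36]=1

Answer: 1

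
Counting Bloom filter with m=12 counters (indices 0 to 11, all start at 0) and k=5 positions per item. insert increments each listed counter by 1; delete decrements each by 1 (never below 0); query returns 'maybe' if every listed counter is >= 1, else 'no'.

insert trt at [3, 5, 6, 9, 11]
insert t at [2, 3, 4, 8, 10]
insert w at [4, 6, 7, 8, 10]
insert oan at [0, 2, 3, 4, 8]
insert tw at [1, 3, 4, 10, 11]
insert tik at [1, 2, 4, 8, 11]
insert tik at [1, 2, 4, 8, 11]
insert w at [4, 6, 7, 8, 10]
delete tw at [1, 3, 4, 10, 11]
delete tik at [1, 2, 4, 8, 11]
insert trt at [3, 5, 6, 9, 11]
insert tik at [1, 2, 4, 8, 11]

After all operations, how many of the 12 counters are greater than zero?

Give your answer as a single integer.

Step 1: insert trt at [3, 5, 6, 9, 11] -> counters=[0,0,0,1,0,1,1,0,0,1,0,1]
Step 2: insert t at [2, 3, 4, 8, 10] -> counters=[0,0,1,2,1,1,1,0,1,1,1,1]
Step 3: insert w at [4, 6, 7, 8, 10] -> counters=[0,0,1,2,2,1,2,1,2,1,2,1]
Step 4: insert oan at [0, 2, 3, 4, 8] -> counters=[1,0,2,3,3,1,2,1,3,1,2,1]
Step 5: insert tw at [1, 3, 4, 10, 11] -> counters=[1,1,2,4,4,1,2,1,3,1,3,2]
Step 6: insert tik at [1, 2, 4, 8, 11] -> counters=[1,2,3,4,5,1,2,1,4,1,3,3]
Step 7: insert tik at [1, 2, 4, 8, 11] -> counters=[1,3,4,4,6,1,2,1,5,1,3,4]
Step 8: insert w at [4, 6, 7, 8, 10] -> counters=[1,3,4,4,7,1,3,2,6,1,4,4]
Step 9: delete tw at [1, 3, 4, 10, 11] -> counters=[1,2,4,3,6,1,3,2,6,1,3,3]
Step 10: delete tik at [1, 2, 4, 8, 11] -> counters=[1,1,3,3,5,1,3,2,5,1,3,2]
Step 11: insert trt at [3, 5, 6, 9, 11] -> counters=[1,1,3,4,5,2,4,2,5,2,3,3]
Step 12: insert tik at [1, 2, 4, 8, 11] -> counters=[1,2,4,4,6,2,4,2,6,2,3,4]
Final counters=[1,2,4,4,6,2,4,2,6,2,3,4] -> 12 nonzero

Answer: 12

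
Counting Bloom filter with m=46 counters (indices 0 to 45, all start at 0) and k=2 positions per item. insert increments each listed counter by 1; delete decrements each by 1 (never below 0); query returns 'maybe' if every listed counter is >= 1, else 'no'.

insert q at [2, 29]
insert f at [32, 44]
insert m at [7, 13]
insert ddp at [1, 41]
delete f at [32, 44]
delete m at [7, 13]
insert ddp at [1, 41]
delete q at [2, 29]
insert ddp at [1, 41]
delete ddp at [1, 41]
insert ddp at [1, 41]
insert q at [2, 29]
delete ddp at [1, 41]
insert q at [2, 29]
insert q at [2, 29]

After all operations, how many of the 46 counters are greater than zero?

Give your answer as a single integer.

Answer: 4

Derivation:
Step 1: insert q at [2, 29] -> counters=[0,0,1,0,0,0,0,0,0,0,0,0,0,0,0,0,0,0,0,0,0,0,0,0,0,0,0,0,0,1,0,0,0,0,0,0,0,0,0,0,0,0,0,0,0,0]
Step 2: insert f at [32, 44] -> counters=[0,0,1,0,0,0,0,0,0,0,0,0,0,0,0,0,0,0,0,0,0,0,0,0,0,0,0,0,0,1,0,0,1,0,0,0,0,0,0,0,0,0,0,0,1,0]
Step 3: insert m at [7, 13] -> counters=[0,0,1,0,0,0,0,1,0,0,0,0,0,1,0,0,0,0,0,0,0,0,0,0,0,0,0,0,0,1,0,0,1,0,0,0,0,0,0,0,0,0,0,0,1,0]
Step 4: insert ddp at [1, 41] -> counters=[0,1,1,0,0,0,0,1,0,0,0,0,0,1,0,0,0,0,0,0,0,0,0,0,0,0,0,0,0,1,0,0,1,0,0,0,0,0,0,0,0,1,0,0,1,0]
Step 5: delete f at [32, 44] -> counters=[0,1,1,0,0,0,0,1,0,0,0,0,0,1,0,0,0,0,0,0,0,0,0,0,0,0,0,0,0,1,0,0,0,0,0,0,0,0,0,0,0,1,0,0,0,0]
Step 6: delete m at [7, 13] -> counters=[0,1,1,0,0,0,0,0,0,0,0,0,0,0,0,0,0,0,0,0,0,0,0,0,0,0,0,0,0,1,0,0,0,0,0,0,0,0,0,0,0,1,0,0,0,0]
Step 7: insert ddp at [1, 41] -> counters=[0,2,1,0,0,0,0,0,0,0,0,0,0,0,0,0,0,0,0,0,0,0,0,0,0,0,0,0,0,1,0,0,0,0,0,0,0,0,0,0,0,2,0,0,0,0]
Step 8: delete q at [2, 29] -> counters=[0,2,0,0,0,0,0,0,0,0,0,0,0,0,0,0,0,0,0,0,0,0,0,0,0,0,0,0,0,0,0,0,0,0,0,0,0,0,0,0,0,2,0,0,0,0]
Step 9: insert ddp at [1, 41] -> counters=[0,3,0,0,0,0,0,0,0,0,0,0,0,0,0,0,0,0,0,0,0,0,0,0,0,0,0,0,0,0,0,0,0,0,0,0,0,0,0,0,0,3,0,0,0,0]
Step 10: delete ddp at [1, 41] -> counters=[0,2,0,0,0,0,0,0,0,0,0,0,0,0,0,0,0,0,0,0,0,0,0,0,0,0,0,0,0,0,0,0,0,0,0,0,0,0,0,0,0,2,0,0,0,0]
Step 11: insert ddp at [1, 41] -> counters=[0,3,0,0,0,0,0,0,0,0,0,0,0,0,0,0,0,0,0,0,0,0,0,0,0,0,0,0,0,0,0,0,0,0,0,0,0,0,0,0,0,3,0,0,0,0]
Step 12: insert q at [2, 29] -> counters=[0,3,1,0,0,0,0,0,0,0,0,0,0,0,0,0,0,0,0,0,0,0,0,0,0,0,0,0,0,1,0,0,0,0,0,0,0,0,0,0,0,3,0,0,0,0]
Step 13: delete ddp at [1, 41] -> counters=[0,2,1,0,0,0,0,0,0,0,0,0,0,0,0,0,0,0,0,0,0,0,0,0,0,0,0,0,0,1,0,0,0,0,0,0,0,0,0,0,0,2,0,0,0,0]
Step 14: insert q at [2, 29] -> counters=[0,2,2,0,0,0,0,0,0,0,0,0,0,0,0,0,0,0,0,0,0,0,0,0,0,0,0,0,0,2,0,0,0,0,0,0,0,0,0,0,0,2,0,0,0,0]
Step 15: insert q at [2, 29] -> counters=[0,2,3,0,0,0,0,0,0,0,0,0,0,0,0,0,0,0,0,0,0,0,0,0,0,0,0,0,0,3,0,0,0,0,0,0,0,0,0,0,0,2,0,0,0,0]
Final counters=[0,2,3,0,0,0,0,0,0,0,0,0,0,0,0,0,0,0,0,0,0,0,0,0,0,0,0,0,0,3,0,0,0,0,0,0,0,0,0,0,0,2,0,0,0,0] -> 4 nonzero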